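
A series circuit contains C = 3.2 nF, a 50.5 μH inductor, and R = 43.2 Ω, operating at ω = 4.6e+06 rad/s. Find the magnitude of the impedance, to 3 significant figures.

170 Ω

X_L = ωL = 232 Ω
X_C = 1/(ωC) = 67.9 Ω
Net reactance X = X_L − X_C = 164 Ω
Z = 43.2 + j164 Ω
|Z| = √(43.2² + 164²) = 170 Ω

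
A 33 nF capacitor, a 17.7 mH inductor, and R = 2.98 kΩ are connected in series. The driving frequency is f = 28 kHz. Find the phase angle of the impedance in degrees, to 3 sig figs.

ω = 2πf = 175900 rad/s
X_L = ωL = 3110 Ω
X_C = 1/(ωC) = 172 Ω
Net reactance X = X_L − X_C = 2940 Ω
Z = 2980 + j2940 Ω
|Z| = √(2980² + 2940²) = 4190 Ω
∠Z = arctan(2940/2980) = 44.6°

44.6°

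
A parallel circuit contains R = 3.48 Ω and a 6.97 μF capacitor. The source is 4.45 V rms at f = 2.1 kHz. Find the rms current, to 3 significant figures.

1.34 A

ω = 2πf = 13190 rad/s
X_C = 1/(ωC) = 10.9 Ω
Parallel: admittances add. Y = 1/R + jωC
Y = (0.287 + j0.0920) S
|Y| = 0.302 S → |Z| = 1/|Y| = 3.31 Ω, ∠Z = −∠Y = -17.7°
I = V/|Z| = 4.45/3.31 = 1.34 A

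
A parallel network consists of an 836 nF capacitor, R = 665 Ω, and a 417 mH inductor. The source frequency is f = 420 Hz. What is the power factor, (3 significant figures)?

0.757

ω = 2πf = 2639 rad/s
X_L = ωL = 1100 Ω
X_C = 1/(ωC) = 453 Ω
Parallel: admittances add. Y = 1/R + 1/(jωL) + jωC
Y = (0.00150 + j0.00130) S
|Y| = 0.00199 S → |Z| = 1/|Y| = 503 Ω, ∠Z = −∠Y = -40.8°
cos φ = cos(-40.8°) = 0.757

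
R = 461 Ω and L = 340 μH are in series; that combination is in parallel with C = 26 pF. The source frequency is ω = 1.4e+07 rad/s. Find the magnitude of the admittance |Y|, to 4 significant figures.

X_L = ωL = 4760 Ω
X_C = 1/(ωC) = 2747 Ω
Branch 1 (R+jX_L): Z₁ = 461.0 + j4760 Ω, |Z₁| = 4782 Ω
Branch 2 (−jX_C): Z₂ = −j2747 Ω
Parallel: Z = Z₁Z₂/(Z₁+Z₂), |Z| = 6363 Ω, ∠Z = -82.63°
|Y| = 1/|Z| = 157.2 μS

157.2 μS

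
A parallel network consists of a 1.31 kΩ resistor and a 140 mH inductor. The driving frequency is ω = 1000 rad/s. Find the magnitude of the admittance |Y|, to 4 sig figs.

7.184 mS

X_L = ωL = 140.0 Ω
Parallel: admittances add. Y = 1/R + 1/(jωL)
Y = (0.0007634 − j0.007143) S
|Y| = 0.007184 S → |Z| = 1/|Y| = 139.2 Ω, ∠Z = −∠Y = 83.90°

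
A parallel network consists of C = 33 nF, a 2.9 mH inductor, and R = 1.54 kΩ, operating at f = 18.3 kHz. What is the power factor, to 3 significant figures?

0.632

ω = 2πf = 115000 rad/s
X_L = ωL = 333 Ω
X_C = 1/(ωC) = 264 Ω
Parallel: admittances add. Y = 1/R + 1/(jωL) + jωC
Y = (0.000649 + j0.000795) S
|Y| = 0.00103 S → |Z| = 1/|Y| = 974 Ω, ∠Z = −∠Y = -50.8°
cos φ = cos(-50.8°) = 0.632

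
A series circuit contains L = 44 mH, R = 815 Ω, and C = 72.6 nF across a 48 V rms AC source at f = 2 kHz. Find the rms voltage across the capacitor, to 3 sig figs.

53.7 V

ω = 2πf = 12570 rad/s
X_L = ωL = 553 Ω
X_C = 1/(ωC) = 1100 Ω
Net reactance X = X_L − X_C = -543 Ω
Z = 815 − j543 Ω
|Z| = √(815² + 543²) = 979 Ω
I = V/|Z| = 49.0 mA
V_C = I·|Z_C| = 0.0490 × 1100 = 53.7 V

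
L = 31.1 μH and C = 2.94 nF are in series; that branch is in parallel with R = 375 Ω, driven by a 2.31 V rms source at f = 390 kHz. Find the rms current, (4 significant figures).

ω = 2πf = 2.45e+06 rad/s
X_L = ωL = 76.21 Ω
X_C = 1/(ωC) = 138.8 Ω
Branch 1: Z₁ = R = 375.0 Ω
Branch 2 (series LC): Z₂ = j(X_L − X_C) = −j62.60 Ω
Parallel: Z = Z₁Z₂/(Z₁+Z₂), |Z| = 61.74 Ω, ∠Z = -80.52°
I = V/|Z| = 2.31/61.74 = 37.41 mA

37.41 mA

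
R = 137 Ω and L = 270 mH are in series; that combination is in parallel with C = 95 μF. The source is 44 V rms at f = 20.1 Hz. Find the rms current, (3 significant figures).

544 mA

ω = 2πf = 126.3 rad/s
X_L = ωL = 34.1 Ω
X_C = 1/(ωC) = 83.3 Ω
Branch 1 (R+jX_L): Z₁ = 137 + j34.1 Ω, |Z₁| = 141 Ω
Branch 2 (−jX_C): Z₂ = −j83.3 Ω
Parallel: Z = Z₁Z₂/(Z₁+Z₂), |Z| = 80.8 Ω, ∠Z = -56.3°
I = V/|Z| = 44/80.8 = 544 mA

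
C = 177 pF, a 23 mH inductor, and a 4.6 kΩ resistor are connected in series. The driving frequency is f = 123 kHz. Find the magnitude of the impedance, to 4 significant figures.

ω = 2πf = 772800 rad/s
X_L = ωL = 17780 Ω
X_C = 1/(ωC) = 7310 Ω
Net reactance X = X_L − X_C = 10460 Ω
Z = 4600 + j10460 Ω
|Z| = √(4600² + 10460²) = 11430 Ω

11430 Ω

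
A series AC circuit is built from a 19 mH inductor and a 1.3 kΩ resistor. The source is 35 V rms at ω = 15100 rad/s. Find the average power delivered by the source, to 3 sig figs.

X_L = ωL = 287 Ω
Z = 1300 + j287 Ω
|Z| = √(1300² + 287²) = 1330 Ω
∠Z = arctan(287/1300) = 12.4°
I = V/|Z| = 26.3 mA
P = VI cos φ = 35 × 0.0263 × cos(12.4°) = 899 mW

899 mW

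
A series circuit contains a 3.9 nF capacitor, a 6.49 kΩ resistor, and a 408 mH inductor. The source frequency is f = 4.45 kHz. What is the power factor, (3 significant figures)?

ω = 2πf = 27960 rad/s
X_L = ωL = 11400 Ω
X_C = 1/(ωC) = 9170 Ω
Net reactance X = X_L − X_C = 2240 Ω
Z = 6490 + j2240 Ω
|Z| = √(6490² + 2240²) = 6860 Ω
∠Z = arctan(2240/6490) = 19.0°
cos φ = cos(19.0°) = 0.945

0.945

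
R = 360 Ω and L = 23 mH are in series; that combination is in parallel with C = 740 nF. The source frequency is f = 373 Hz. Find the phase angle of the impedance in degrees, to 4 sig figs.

-26.04°

ω = 2πf = 2344 rad/s
X_L = ωL = 53.90 Ω
X_C = 1/(ωC) = 576.6 Ω
Branch 1 (R+jX_L): Z₁ = 360.0 + j53.90 Ω, |Z₁| = 364.0 Ω
Branch 2 (−jX_C): Z₂ = −j576.6 Ω
Parallel: Z = Z₁Z₂/(Z₁+Z₂), |Z| = 330.7 Ω, ∠Z = -26.04°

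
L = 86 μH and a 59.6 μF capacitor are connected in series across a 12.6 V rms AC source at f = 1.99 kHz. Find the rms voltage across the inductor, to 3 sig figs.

50.8 V

ω = 2πf = 12500 rad/s
X_L = ωL = 1.08 Ω
X_C = 1/(ωC) = 1.34 Ω
Net reactance X = X_L − X_C = -0.267 Ω
Z = − j0.267 Ω
|Z| = √(0² + 0.267²) = 0.267 Ω
I = V/|Z| = 47.3 A
V_L = I·|Z_L| = 47.3 × 1.08 = 50.8 V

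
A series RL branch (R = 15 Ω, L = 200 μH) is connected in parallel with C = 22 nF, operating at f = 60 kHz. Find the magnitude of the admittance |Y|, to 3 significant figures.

5.14 mS

ω = 2πf = 377000 rad/s
X_L = ωL = 75.4 Ω
X_C = 1/(ωC) = 121 Ω
Branch 1 (R+jX_L): Z₁ = 15.0 + j75.4 Ω, |Z₁| = 76.9 Ω
Branch 2 (−jX_C): Z₂ = −j121 Ω
Parallel: Z = Z₁Z₂/(Z₁+Z₂), |Z| = 195 Ω, ∠Z = 60.4°
|Y| = 1/|Z| = 5.14 mS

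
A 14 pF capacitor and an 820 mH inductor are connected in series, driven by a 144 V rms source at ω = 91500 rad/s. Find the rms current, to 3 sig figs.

204 μA

X_L = ωL = 75000 Ω
X_C = 1/(ωC) = 781000 Ω
Net reactance X = X_L − X_C = -706000 Ω
Z = − j706000 Ω
|Z| = √(0² + 706000²) = 706000 Ω
I = V/|Z| = 144/706000 = 204 μA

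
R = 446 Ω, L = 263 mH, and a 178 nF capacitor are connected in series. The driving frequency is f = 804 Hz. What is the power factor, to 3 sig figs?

ω = 2πf = 5052 rad/s
X_L = ωL = 1330 Ω
X_C = 1/(ωC) = 1110 Ω
Net reactance X = X_L − X_C = 216 Ω
Z = 446 + j216 Ω
|Z| = √(446² + 216²) = 496 Ω
∠Z = arctan(216/446) = 25.9°
cos φ = cos(25.9°) = 0.900

0.900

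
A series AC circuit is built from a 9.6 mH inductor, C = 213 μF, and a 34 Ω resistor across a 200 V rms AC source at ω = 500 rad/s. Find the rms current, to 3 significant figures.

5.83 A

X_L = ωL = 4.80 Ω
X_C = 1/(ωC) = 9.39 Ω
Net reactance X = X_L − X_C = -4.59 Ω
Z = 34.0 − j4.59 Ω
|Z| = √(34.0² + 4.59²) = 34.3 Ω
I = V/|Z| = 200/34.3 = 5.83 A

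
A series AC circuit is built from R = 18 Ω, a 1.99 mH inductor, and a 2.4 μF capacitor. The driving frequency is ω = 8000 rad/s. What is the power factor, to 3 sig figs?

0.446

X_L = ωL = 15.9 Ω
X_C = 1/(ωC) = 52.1 Ω
Net reactance X = X_L − X_C = -36.2 Ω
Z = 18.0 − j36.2 Ω
|Z| = √(18.0² + 36.2²) = 40.4 Ω
∠Z = arctan(-36.2/18.0) = -63.5°
cos φ = cos(-63.5°) = 0.446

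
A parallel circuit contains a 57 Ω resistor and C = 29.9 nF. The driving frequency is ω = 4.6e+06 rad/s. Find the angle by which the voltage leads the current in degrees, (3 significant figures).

-82.7°

X_C = 1/(ωC) = 7.27 Ω
Parallel: admittances add. Y = 1/R + jωC
Y = (0.0175 + j0.138) S
|Y| = 0.139 S → |Z| = 1/|Y| = 7.21 Ω, ∠Z = −∠Y = -82.7°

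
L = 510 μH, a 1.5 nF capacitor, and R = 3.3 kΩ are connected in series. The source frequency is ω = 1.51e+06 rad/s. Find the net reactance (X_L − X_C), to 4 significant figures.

X_L = ωL = 770.1 Ω
X_C = 1/(ωC) = 441.5 Ω
X = 770.1 − 441.5 = 328.6 Ω

328.6 Ω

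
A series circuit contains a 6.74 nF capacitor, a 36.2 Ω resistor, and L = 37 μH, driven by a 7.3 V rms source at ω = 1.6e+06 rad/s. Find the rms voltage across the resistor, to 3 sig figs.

X_L = ωL = 59.2 Ω
X_C = 1/(ωC) = 92.7 Ω
Net reactance X = X_L − X_C = -33.5 Ω
Z = 36.2 − j33.5 Ω
|Z| = √(36.2² + 33.5²) = 49.3 Ω
I = V/|Z| = 148 mA
V_R = I·|Z_R| = 0.148 × 36.2 = 5.36 V

5.36 V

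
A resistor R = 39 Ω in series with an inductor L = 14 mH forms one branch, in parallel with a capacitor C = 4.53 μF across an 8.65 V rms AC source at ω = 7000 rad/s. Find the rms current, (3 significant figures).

X_L = ωL = 98.0 Ω
X_C = 1/(ωC) = 31.5 Ω
Branch 1 (R+jX_L): Z₁ = 39.0 + j98.0 Ω, |Z₁| = 105 Ω
Branch 2 (−jX_C): Z₂ = −j31.5 Ω
Parallel: Z = Z₁Z₂/(Z₁+Z₂), |Z| = 43.2 Ω, ∠Z = -81.3°
I = V/|Z| = 8.65/43.2 = 200 mA

200 mA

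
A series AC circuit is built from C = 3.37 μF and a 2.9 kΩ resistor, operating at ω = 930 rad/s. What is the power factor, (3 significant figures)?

0.994

X_C = 1/(ωC) = 319 Ω
Z = 2900 − j319 Ω
|Z| = √(2900² + 319²) = 2920 Ω
∠Z = arctan(-319/2900) = -6.28°
cos φ = cos(-6.28°) = 0.994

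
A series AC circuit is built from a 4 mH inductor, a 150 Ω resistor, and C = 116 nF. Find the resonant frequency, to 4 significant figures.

ω₀ = 1/√(LC) = 1/√(0.004 × 1.16e-07) = 46420 rad/s
f₀ = ω₀/(2π) = 7.389 kHz

7.389 kHz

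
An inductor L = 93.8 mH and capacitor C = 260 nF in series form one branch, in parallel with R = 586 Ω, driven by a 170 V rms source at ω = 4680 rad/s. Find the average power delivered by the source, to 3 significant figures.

X_L = ωL = 439 Ω
X_C = 1/(ωC) = 822 Ω
Branch 1: Z₁ = R = 586 Ω
Branch 2 (series LC): Z₂ = j(X_L − X_C) = −j383 Ω
Parallel: Z = Z₁Z₂/(Z₁+Z₂), |Z| = 321 Ω, ∠Z = -56.8°
I = V/|Z| = 530 mA
P = VI cos φ = 170 × 0.530 × cos(-56.8°) = 49.3 W

49.3 W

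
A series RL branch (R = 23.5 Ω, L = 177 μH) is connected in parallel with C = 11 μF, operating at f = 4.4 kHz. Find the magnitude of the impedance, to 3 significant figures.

3.35 Ω

ω = 2πf = 27650 rad/s
X_L = ωL = 4.89 Ω
X_C = 1/(ωC) = 3.29 Ω
Branch 1 (R+jX_L): Z₁ = 23.5 + j4.89 Ω, |Z₁| = 24.0 Ω
Branch 2 (−jX_C): Z₂ = −j3.29 Ω
Parallel: Z = Z₁Z₂/(Z₁+Z₂), |Z| = 3.35 Ω, ∠Z = -82.1°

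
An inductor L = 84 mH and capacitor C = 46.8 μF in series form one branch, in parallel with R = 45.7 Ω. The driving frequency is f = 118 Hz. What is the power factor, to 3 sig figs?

ω = 2πf = 741.4 rad/s
X_L = ωL = 62.3 Ω
X_C = 1/(ωC) = 28.8 Ω
Branch 1: Z₁ = R = 45.7 Ω
Branch 2 (series LC): Z₂ = j(X_L − X_C) = j33.5 Ω
Parallel: Z = Z₁Z₂/(Z₁+Z₂), |Z| = 27.0 Ω, ∠Z = 53.8°
cos φ = cos(53.8°) = 0.591

0.591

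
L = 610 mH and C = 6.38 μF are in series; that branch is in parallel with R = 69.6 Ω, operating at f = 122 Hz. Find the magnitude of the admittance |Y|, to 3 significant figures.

14.9 mS

ω = 2πf = 766.5 rad/s
X_L = ωL = 468 Ω
X_C = 1/(ωC) = 204 Ω
Branch 1: Z₁ = R = 69.6 Ω
Branch 2 (series LC): Z₂ = j(X_L − X_C) = j263 Ω
Parallel: Z = Z₁Z₂/(Z₁+Z₂), |Z| = 67.3 Ω, ∠Z = 14.8°
|Y| = 1/|Z| = 14.9 mS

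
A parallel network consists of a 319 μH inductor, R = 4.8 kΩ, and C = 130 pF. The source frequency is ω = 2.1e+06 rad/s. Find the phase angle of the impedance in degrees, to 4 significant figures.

X_L = ωL = 669.9 Ω
X_C = 1/(ωC) = 3663 Ω
Parallel: admittances add. Y = 1/R + 1/(jωL) + jωC
Y = (0.0002083 − j0.001220) S
|Y| = 0.001237 S → |Z| = 1/|Y| = 808.1 Ω, ∠Z = −∠Y = 80.31°

80.31°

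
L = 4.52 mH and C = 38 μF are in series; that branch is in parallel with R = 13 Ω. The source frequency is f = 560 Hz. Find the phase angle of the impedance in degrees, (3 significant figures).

57.1°

ω = 2πf = 3519 rad/s
X_L = ωL = 15.9 Ω
X_C = 1/(ωC) = 7.48 Ω
Branch 1: Z₁ = R = 13.0 Ω
Branch 2 (series LC): Z₂ = j(X_L − X_C) = j8.42 Ω
Parallel: Z = Z₁Z₂/(Z₁+Z₂), |Z| = 7.07 Ω, ∠Z = 57.1°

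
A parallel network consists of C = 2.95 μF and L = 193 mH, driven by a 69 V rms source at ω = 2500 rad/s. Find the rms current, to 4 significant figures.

365.9 mA

X_L = ωL = 482.5 Ω
X_C = 1/(ωC) = 135.6 Ω
Parallel: admittances add. Y = 1/(jωL) + jωC
Y = (0 + j0.005302) S
|Y| = 0.005302 S → |Z| = 1/|Y| = 188.6 Ω, ∠Z = −∠Y = -90.00°
I = V/|Z| = 69/188.6 = 365.9 mA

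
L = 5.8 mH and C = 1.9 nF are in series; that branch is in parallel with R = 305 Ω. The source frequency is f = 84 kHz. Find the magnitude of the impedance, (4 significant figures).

ω = 2πf = 527800 rad/s
X_L = ωL = 3061 Ω
X_C = 1/(ωC) = 997.2 Ω
Branch 1: Z₁ = R = 305.0 Ω
Branch 2 (series LC): Z₂ = j(X_L − X_C) = j2064 Ω
Parallel: Z = Z₁Z₂/(Z₁+Z₂), |Z| = 301.7 Ω, ∠Z = 8.406°

301.7 Ω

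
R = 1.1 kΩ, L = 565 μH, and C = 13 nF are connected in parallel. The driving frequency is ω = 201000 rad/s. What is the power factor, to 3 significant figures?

X_L = ωL = 114 Ω
X_C = 1/(ωC) = 383 Ω
Parallel: admittances add. Y = 1/R + 1/(jωL) + jωC
Y = (0.000909 − j0.00619) S
|Y| = 0.00626 S → |Z| = 1/|Y| = 160 Ω, ∠Z = −∠Y = 81.6°
cos φ = cos(81.6°) = 0.145

0.145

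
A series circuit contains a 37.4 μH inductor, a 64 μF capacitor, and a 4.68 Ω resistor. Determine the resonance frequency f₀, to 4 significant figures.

3.253 kHz

ω₀ = 1/√(LC) = 1/√(3.74e-05 × 6.4e-05) = 20440 rad/s
f₀ = ω₀/(2π) = 3.253 kHz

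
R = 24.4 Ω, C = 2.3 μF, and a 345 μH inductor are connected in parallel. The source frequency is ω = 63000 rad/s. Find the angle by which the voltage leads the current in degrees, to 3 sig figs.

X_L = ωL = 21.7 Ω
X_C = 1/(ωC) = 6.90 Ω
Parallel: admittances add. Y = 1/R + 1/(jωL) + jωC
Y = (0.0410 + j0.0989) S
|Y| = 0.107 S → |Z| = 1/|Y| = 9.34 Ω, ∠Z = −∠Y = -67.5°

-67.5°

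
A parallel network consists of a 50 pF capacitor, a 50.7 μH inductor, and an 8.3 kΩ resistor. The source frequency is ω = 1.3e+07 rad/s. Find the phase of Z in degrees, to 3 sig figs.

82.1°

X_L = ωL = 659 Ω
X_C = 1/(ωC) = 1540 Ω
Parallel: admittances add. Y = 1/R + 1/(jωL) + jωC
Y = (0.000120 − j0.000867) S
|Y| = 0.000876 S → |Z| = 1/|Y| = 1140 Ω, ∠Z = −∠Y = 82.1°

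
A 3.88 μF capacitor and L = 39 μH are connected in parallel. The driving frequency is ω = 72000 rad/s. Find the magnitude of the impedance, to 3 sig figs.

13.0 Ω

X_L = ωL = 2.81 Ω
X_C = 1/(ωC) = 3.58 Ω
Parallel: admittances add. Y = 1/(jωL) + jωC
Y = (0 − j0.0768) S
|Y| = 0.0768 S → |Z| = 1/|Y| = 13.0 Ω, ∠Z = −∠Y = 90.0°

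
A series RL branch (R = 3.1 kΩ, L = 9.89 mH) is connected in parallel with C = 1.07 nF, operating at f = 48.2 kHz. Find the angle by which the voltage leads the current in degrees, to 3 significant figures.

ω = 2πf = 302800 rad/s
X_L = ωL = 3000 Ω
X_C = 1/(ωC) = 3090 Ω
Branch 1 (R+jX_L): Z₁ = 3100 + j3000 Ω, |Z₁| = 4310 Ω
Branch 2 (−jX_C): Z₂ = −j3090 Ω
Parallel: Z = Z₁Z₂/(Z₁+Z₂), |Z| = 4290 Ω, ∠Z = -44.3°

-44.3°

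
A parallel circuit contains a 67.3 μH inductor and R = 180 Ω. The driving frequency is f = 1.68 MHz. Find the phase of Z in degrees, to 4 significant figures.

ω = 2πf = 1.056e+07 rad/s
X_L = ωL = 710.4 Ω
Parallel: admittances add. Y = 1/R + 1/(jωL)
Y = (0.005556 − j0.001408) S
|Y| = 0.005731 S → |Z| = 1/|Y| = 174.5 Ω, ∠Z = −∠Y = 14.22°

14.22°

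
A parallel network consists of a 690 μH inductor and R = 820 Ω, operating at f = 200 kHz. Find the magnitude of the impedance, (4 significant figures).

595.8 Ω

ω = 2πf = 1.257e+06 rad/s
X_L = ωL = 867.1 Ω
Parallel: admittances add. Y = 1/R + 1/(jωL)
Y = (0.001220 − j0.001153) S
|Y| = 0.001678 S → |Z| = 1/|Y| = 595.8 Ω, ∠Z = −∠Y = 43.40°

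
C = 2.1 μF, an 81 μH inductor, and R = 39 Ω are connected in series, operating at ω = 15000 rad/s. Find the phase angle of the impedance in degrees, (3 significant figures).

-38.1°

X_L = ωL = 1.22 Ω
X_C = 1/(ωC) = 31.7 Ω
Net reactance X = X_L − X_C = -30.5 Ω
Z = 39.0 − j30.5 Ω
|Z| = √(39.0² + 30.5²) = 49.5 Ω
∠Z = arctan(-30.5/39.0) = -38.1°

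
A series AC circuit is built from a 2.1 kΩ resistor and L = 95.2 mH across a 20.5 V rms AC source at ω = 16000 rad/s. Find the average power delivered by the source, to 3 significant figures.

X_L = ωL = 1520 Ω
Z = 2100 + j1520 Ω
|Z| = √(2100² + 1520²) = 2590 Ω
∠Z = arctan(1520/2100) = 36.0°
I = V/|Z| = 7.90 mA
P = VI cos φ = 20.5 × 0.00790 × cos(36.0°) = 131 mW

131 mW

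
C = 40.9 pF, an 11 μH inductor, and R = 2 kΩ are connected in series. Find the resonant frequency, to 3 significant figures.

7.50 MHz

ω₀ = 1/√(LC) = 1/√(1.1e-05 × 4.09e-11) = 4.715e+07 rad/s
f₀ = ω₀/(2π) = 7.50 MHz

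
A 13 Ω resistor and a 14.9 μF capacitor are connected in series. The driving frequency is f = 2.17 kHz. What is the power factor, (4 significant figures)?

0.9352

ω = 2πf = 13630 rad/s
X_C = 1/(ωC) = 4.922 Ω
Z = 13.00 − j4.922 Ω
|Z| = √(13.00² + 4.922²) = 13.90 Ω
∠Z = arctan(-4.922/13.00) = -20.74°
cos φ = cos(-20.74°) = 0.9352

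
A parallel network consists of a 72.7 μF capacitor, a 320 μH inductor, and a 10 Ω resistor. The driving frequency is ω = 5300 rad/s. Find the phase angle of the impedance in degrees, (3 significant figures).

X_L = ωL = 1.70 Ω
X_C = 1/(ωC) = 2.60 Ω
Parallel: admittances add. Y = 1/R + 1/(jωL) + jωC
Y = (0.100 − j0.204) S
|Y| = 0.227 S → |Z| = 1/|Y| = 4.40 Ω, ∠Z = −∠Y = 63.9°

63.9°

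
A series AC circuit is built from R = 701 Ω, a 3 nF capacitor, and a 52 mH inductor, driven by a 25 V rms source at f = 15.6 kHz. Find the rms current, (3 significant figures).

ω = 2πf = 98020 rad/s
X_L = ωL = 5100 Ω
X_C = 1/(ωC) = 3400 Ω
Net reactance X = X_L − X_C = 1700 Ω
Z = 701 + j1700 Ω
|Z| = √(701² + 1700²) = 1840 Ω
I = V/|Z| = 25/1840 = 13.6 mA

13.6 mA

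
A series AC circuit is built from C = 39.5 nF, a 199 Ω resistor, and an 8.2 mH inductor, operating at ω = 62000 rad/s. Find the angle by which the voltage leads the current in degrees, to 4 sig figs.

X_L = ωL = 508.4 Ω
X_C = 1/(ωC) = 408.3 Ω
Net reactance X = X_L − X_C = 100.1 Ω
Z = 199.0 + j100.1 Ω
|Z| = √(199.0² + 100.1²) = 222.7 Ω
∠Z = arctan(100.1/199.0) = 26.70°

26.70°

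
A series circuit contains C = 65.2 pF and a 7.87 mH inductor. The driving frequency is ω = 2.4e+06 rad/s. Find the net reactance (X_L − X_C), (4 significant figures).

X_L = ωL = 18890 Ω
X_C = 1/(ωC) = 6391 Ω
X = 18890 − 6391 = 12500 Ω

12500 Ω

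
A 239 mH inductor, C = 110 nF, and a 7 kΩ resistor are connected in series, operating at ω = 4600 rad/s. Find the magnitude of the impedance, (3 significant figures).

7050 Ω

X_L = ωL = 1100 Ω
X_C = 1/(ωC) = 1980 Ω
Net reactance X = X_L − X_C = -877 Ω
Z = 7000 − j877 Ω
|Z| = √(7000² + 877²) = 7050 Ω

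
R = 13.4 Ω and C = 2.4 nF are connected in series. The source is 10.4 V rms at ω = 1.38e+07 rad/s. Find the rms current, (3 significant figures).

X_C = 1/(ωC) = 30.2 Ω
Z = 13.4 − j30.2 Ω
|Z| = √(13.4² + 30.2²) = 33.0 Ω
I = V/|Z| = 10.4/33.0 = 315 mA

315 mA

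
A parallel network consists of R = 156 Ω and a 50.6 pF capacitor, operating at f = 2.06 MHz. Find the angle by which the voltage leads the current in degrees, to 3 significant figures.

ω = 2πf = 1.294e+07 rad/s
X_C = 1/(ωC) = 1530 Ω
Parallel: admittances add. Y = 1/R + jωC
Y = (0.00641 + j0.000655) S
|Y| = 0.00644 S → |Z| = 1/|Y| = 155 Ω, ∠Z = −∠Y = -5.83°

-5.83°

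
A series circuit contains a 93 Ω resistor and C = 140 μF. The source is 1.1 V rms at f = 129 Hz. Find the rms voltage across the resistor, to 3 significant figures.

ω = 2πf = 810.5 rad/s
X_C = 1/(ωC) = 8.81 Ω
Z = 93.0 − j8.81 Ω
|Z| = √(93.0² + 8.81²) = 93.4 Ω
I = V/|Z| = 11.8 mA
V_R = I·|Z_R| = 0.0118 × 93.0 = 1.10 V

1.10 V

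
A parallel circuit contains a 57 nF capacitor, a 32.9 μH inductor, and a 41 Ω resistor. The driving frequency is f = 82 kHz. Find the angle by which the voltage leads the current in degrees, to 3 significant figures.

50.5°

ω = 2πf = 515200 rad/s
X_L = ωL = 17.0 Ω
X_C = 1/(ωC) = 34.1 Ω
Parallel: admittances add. Y = 1/R + 1/(jωL) + jωC
Y = (0.0244 − j0.0296) S
|Y| = 0.0384 S → |Z| = 1/|Y| = 26.1 Ω, ∠Z = −∠Y = 50.5°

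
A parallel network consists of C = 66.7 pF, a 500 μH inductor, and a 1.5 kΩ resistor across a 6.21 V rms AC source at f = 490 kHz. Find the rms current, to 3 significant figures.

4.98 mA

ω = 2πf = 3.079e+06 rad/s
X_L = ωL = 1540 Ω
X_C = 1/(ωC) = 4870 Ω
Parallel: admittances add. Y = 1/R + 1/(jωL) + jωC
Y = (0.000667 − j0.000444) S
|Y| = 0.000801 S → |Z| = 1/|Y| = 1250 Ω, ∠Z = −∠Y = 33.7°
I = V/|Z| = 6.21/1250 = 4.98 mA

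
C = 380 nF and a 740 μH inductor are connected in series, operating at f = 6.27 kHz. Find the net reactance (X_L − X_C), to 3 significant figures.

-37.6 Ω

ω = 2πf = 39400 rad/s
X_L = ωL = 29.2 Ω
X_C = 1/(ωC) = 66.8 Ω
X = 29.2 − 66.8 = -37.6 Ω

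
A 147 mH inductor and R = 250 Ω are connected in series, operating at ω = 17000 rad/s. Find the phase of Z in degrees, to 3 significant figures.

X_L = ωL = 2500 Ω
Z = 250 + j2500 Ω
|Z| = √(250² + 2500²) = 2510 Ω
∠Z = arctan(2500/250) = 84.3°

84.3°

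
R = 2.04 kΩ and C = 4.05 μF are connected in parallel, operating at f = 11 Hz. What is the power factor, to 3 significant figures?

0.868

ω = 2πf = 69.12 rad/s
X_C = 1/(ωC) = 3570 Ω
Parallel: admittances add. Y = 1/R + jωC
Y = (0.000490 + j0.000280) S
|Y| = 0.000564 S → |Z| = 1/|Y| = 1770 Ω, ∠Z = −∠Y = -29.7°
cos φ = cos(-29.7°) = 0.868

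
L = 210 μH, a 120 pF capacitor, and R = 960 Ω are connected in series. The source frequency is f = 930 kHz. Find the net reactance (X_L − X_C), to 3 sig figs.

ω = 2πf = 5.843e+06 rad/s
X_L = ωL = 1230 Ω
X_C = 1/(ωC) = 1430 Ω
X = 1230 − 1430 = -199 Ω

-199 Ω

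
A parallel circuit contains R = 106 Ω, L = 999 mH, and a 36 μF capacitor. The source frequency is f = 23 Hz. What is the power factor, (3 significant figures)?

0.984

ω = 2πf = 144.5 rad/s
X_L = ωL = 144 Ω
X_C = 1/(ωC) = 192 Ω
Parallel: admittances add. Y = 1/R + 1/(jωL) + jωC
Y = (0.00943 − j0.00172) S
|Y| = 0.00959 S → |Z| = 1/|Y| = 104 Ω, ∠Z = −∠Y = 10.4°
cos φ = cos(10.4°) = 0.984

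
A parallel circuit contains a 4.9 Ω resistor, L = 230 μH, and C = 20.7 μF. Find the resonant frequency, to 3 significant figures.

2.31 kHz

ω₀ = 1/√(LC) = 1/√(0.00023 × 2.07e-05) = 14490 rad/s
f₀ = ω₀/(2π) = 2.31 kHz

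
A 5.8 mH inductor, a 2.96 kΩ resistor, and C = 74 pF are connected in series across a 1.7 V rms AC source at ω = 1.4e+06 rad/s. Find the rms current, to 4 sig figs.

510.0 μA

X_L = ωL = 8120 Ω
X_C = 1/(ωC) = 9653 Ω
Net reactance X = X_L − X_C = -1533 Ω
Z = 2960 − j1533 Ω
|Z| = √(2960² + 1533²) = 3333 Ω
I = V/|Z| = 1.7/3333 = 510.0 μA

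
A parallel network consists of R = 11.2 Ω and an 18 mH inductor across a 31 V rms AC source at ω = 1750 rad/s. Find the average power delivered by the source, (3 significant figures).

X_L = ωL = 31.5 Ω
Parallel: admittances add. Y = 1/R + 1/(jωL)
Y = (0.0893 − j0.0317) S
|Y| = 0.0948 S → |Z| = 1/|Y| = 10.6 Ω, ∠Z = −∠Y = 19.6°
I = V/|Z| = 2.94 A
P = VI cos φ = 31 × 2.94 × cos(19.6°) = 85.8 W

85.8 W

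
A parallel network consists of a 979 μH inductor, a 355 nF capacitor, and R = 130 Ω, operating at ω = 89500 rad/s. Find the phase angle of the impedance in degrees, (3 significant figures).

X_L = ωL = 87.6 Ω
X_C = 1/(ωC) = 31.5 Ω
Parallel: admittances add. Y = 1/R + 1/(jωL) + jωC
Y = (0.00769 + j0.0204) S
|Y| = 0.0218 S → |Z| = 1/|Y| = 45.9 Ω, ∠Z = −∠Y = -69.3°

-69.3°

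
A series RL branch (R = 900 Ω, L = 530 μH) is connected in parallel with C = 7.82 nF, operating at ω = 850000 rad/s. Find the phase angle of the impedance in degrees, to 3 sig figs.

X_L = ωL = 450 Ω
X_C = 1/(ωC) = 150 Ω
Branch 1 (R+jX_L): Z₁ = 900 + j450 Ω, |Z₁| = 1010 Ω
Branch 2 (−jX_C): Z₂ = −j150 Ω
Parallel: Z = Z₁Z₂/(Z₁+Z₂), |Z| = 160 Ω, ∠Z = -81.8°

-81.8°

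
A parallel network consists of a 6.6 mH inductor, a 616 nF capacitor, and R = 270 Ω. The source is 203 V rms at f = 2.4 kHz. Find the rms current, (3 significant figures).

ω = 2πf = 15080 rad/s
X_L = ωL = 99.5 Ω
X_C = 1/(ωC) = 108 Ω
Parallel: admittances add. Y = 1/R + 1/(jωL) + jωC
Y = (0.00370 − j0.000759) S
|Y| = 0.00378 S → |Z| = 1/|Y| = 265 Ω, ∠Z = −∠Y = 11.6°
I = V/|Z| = 203/265 = 767 mA

767 mA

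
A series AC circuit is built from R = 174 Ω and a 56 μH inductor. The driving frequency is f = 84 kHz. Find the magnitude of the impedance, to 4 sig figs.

ω = 2πf = 527800 rad/s
X_L = ωL = 29.56 Ω
Z = 174.0 + j29.56 Ω
|Z| = √(174.0² + 29.56²) = 176.5 Ω

176.5 Ω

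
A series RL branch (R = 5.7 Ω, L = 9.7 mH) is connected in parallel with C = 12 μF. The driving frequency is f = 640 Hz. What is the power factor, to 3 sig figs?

ω = 2πf = 4021 rad/s
X_L = ωL = 39.0 Ω
X_C = 1/(ωC) = 20.7 Ω
Branch 1 (R+jX_L): Z₁ = 5.70 + j39.0 Ω, |Z₁| = 39.4 Ω
Branch 2 (−jX_C): Z₂ = −j20.7 Ω
Parallel: Z = Z₁Z₂/(Z₁+Z₂), |Z| = 42.7 Ω, ∠Z = -81.0°
cos φ = cos(-81.0°) = 0.156

0.156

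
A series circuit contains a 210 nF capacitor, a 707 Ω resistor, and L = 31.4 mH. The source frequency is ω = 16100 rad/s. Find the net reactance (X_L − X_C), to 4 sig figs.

209.8 Ω

X_L = ωL = 505.5 Ω
X_C = 1/(ωC) = 295.8 Ω
X = 505.5 − 295.8 = 209.8 Ω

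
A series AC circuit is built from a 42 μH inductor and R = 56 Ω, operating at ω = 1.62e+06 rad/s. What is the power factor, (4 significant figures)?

X_L = ωL = 68.04 Ω
Z = 56.00 + j68.04 Ω
|Z| = √(56.00² + 68.04²) = 88.12 Ω
∠Z = arctan(68.04/56.00) = 50.54°
cos φ = cos(50.54°) = 0.6355

0.6355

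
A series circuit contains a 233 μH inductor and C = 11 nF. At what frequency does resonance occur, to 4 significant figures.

ω₀ = 1/√(LC) = 1/√(0.000233 × 1.1e-08) = 624600 rad/s
f₀ = ω₀/(2π) = 99.41 kHz

99.41 kHz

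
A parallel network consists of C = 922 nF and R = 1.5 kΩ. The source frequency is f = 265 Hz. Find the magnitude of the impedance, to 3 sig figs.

597 Ω

ω = 2πf = 1665 rad/s
X_C = 1/(ωC) = 651 Ω
Parallel: admittances add. Y = 1/R + jωC
Y = (0.000667 + j0.00154) S
|Y| = 0.00167 S → |Z| = 1/|Y| = 597 Ω, ∠Z = −∠Y = -66.5°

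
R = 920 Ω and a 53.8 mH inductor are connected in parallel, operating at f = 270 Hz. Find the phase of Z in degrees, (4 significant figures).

84.33°

ω = 2πf = 1696 rad/s
X_L = ωL = 91.27 Ω
Parallel: admittances add. Y = 1/R + 1/(jωL)
Y = (0.001087 − j0.01096) S
|Y| = 0.01101 S → |Z| = 1/|Y| = 90.82 Ω, ∠Z = −∠Y = 84.33°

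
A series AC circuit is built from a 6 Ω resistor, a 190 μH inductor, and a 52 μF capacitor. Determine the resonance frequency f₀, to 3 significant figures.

1.60 kHz

ω₀ = 1/√(LC) = 1/√(0.00019 × 5.2e-05) = 10060 rad/s
f₀ = ω₀/(2π) = 1.60 kHz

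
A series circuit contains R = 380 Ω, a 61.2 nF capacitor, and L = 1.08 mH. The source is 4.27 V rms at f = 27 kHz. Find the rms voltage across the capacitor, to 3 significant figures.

1.06 V

ω = 2πf = 169600 rad/s
X_L = ωL = 183 Ω
X_C = 1/(ωC) = 96.3 Ω
Net reactance X = X_L − X_C = 86.9 Ω
Z = 380 + j86.9 Ω
|Z| = √(380² + 86.9²) = 390 Ω
I = V/|Z| = 11.0 mA
V_C = I·|Z_C| = 0.0110 × 96.3 = 1.06 V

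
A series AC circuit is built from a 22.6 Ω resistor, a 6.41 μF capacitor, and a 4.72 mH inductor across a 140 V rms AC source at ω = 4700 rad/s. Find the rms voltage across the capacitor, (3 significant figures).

X_L = ωL = 22.2 Ω
X_C = 1/(ωC) = 33.2 Ω
Net reactance X = X_L − X_C = -11.0 Ω
Z = 22.6 − j11.0 Ω
|Z| = √(22.6² + 11.0²) = 25.1 Ω
I = V/|Z| = 5.57 A
V_C = I·|Z_C| = 5.57 × 33.2 = 185 V

185 V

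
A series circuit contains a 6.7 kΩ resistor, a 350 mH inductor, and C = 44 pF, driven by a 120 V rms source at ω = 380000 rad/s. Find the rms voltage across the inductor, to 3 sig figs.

X_L = ωL = 133000 Ω
X_C = 1/(ωC) = 59800 Ω
Net reactance X = X_L − X_C = 73200 Ω
Z = 6700 + j73200 Ω
|Z| = √(6700² + 73200²) = 73500 Ω
I = V/|Z| = 1.63 mA
V_L = I·|Z_L| = 0.00163 × 133000 = 217 V

217 V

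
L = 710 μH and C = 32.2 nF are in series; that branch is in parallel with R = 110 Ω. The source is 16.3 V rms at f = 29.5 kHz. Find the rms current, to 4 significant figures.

ω = 2πf = 185400 rad/s
X_L = ωL = 131.6 Ω
X_C = 1/(ωC) = 167.5 Ω
Branch 1: Z₁ = R = 110.0 Ω
Branch 2 (series LC): Z₂ = j(X_L − X_C) = −j35.95 Ω
Parallel: Z = Z₁Z₂/(Z₁+Z₂), |Z| = 34.17 Ω, ∠Z = -71.90°
I = V/|Z| = 16.3/34.17 = 477.0 mA

477.0 mA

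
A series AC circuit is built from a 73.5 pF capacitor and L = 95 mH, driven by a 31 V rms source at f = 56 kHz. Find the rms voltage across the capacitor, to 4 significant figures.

228.7 V

ω = 2πf = 351900 rad/s
X_L = ωL = 33430 Ω
X_C = 1/(ωC) = 38670 Ω
Net reactance X = X_L − X_C = -5241 Ω
Z = − j5241 Ω
|Z| = √(0² + 5241²) = 5241 Ω
I = V/|Z| = 5.915 mA
V_C = I·|Z_C| = 0.005915 × 38670 = 228.7 V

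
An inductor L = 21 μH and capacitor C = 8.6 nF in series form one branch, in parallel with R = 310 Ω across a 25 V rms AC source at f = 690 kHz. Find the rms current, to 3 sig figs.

ω = 2πf = 4.335e+06 rad/s
X_L = ωL = 91.0 Ω
X_C = 1/(ωC) = 26.8 Ω
Branch 1: Z₁ = R = 310 Ω
Branch 2 (series LC): Z₂ = j(X_L − X_C) = j64.2 Ω
Parallel: Z = Z₁Z₂/(Z₁+Z₂), |Z| = 62.9 Ω, ∠Z = 78.3°
I = V/|Z| = 25/62.9 = 398 mA

398 mA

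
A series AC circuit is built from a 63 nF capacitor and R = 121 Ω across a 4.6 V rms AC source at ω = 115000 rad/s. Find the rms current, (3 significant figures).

25.1 mA

X_C = 1/(ωC) = 138 Ω
Z = 121 − j138 Ω
|Z| = √(121² + 138²) = 184 Ω
I = V/|Z| = 4.6/184 = 25.1 mA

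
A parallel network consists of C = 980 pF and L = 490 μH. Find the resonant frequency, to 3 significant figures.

ω₀ = 1/√(LC) = 1/√(0.00049 × 9.8e-10) = 1.443e+06 rad/s
f₀ = ω₀/(2π) = 230 kHz

230 kHz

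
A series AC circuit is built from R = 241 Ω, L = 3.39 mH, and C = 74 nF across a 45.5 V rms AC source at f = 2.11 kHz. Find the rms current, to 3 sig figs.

45.3 mA

ω = 2πf = 13260 rad/s
X_L = ωL = 44.9 Ω
X_C = 1/(ωC) = 1020 Ω
Net reactance X = X_L − X_C = -974 Ω
Z = 241 − j974 Ω
|Z| = √(241² + 974²) = 1000 Ω
I = V/|Z| = 45.5/1000 = 45.3 mA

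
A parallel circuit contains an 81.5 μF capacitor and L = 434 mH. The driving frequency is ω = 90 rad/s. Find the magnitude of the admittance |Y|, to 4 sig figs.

18.27 mS

X_L = ωL = 39.06 Ω
X_C = 1/(ωC) = 136.3 Ω
Parallel: admittances add. Y = 1/(jωL) + jωC
Y = (0 − j0.01827) S
|Y| = 0.01827 S → |Z| = 1/|Y| = 54.74 Ω, ∠Z = −∠Y = 90.00°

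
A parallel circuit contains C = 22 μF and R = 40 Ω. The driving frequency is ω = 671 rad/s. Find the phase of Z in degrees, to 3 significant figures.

-30.6°

X_C = 1/(ωC) = 67.7 Ω
Parallel: admittances add. Y = 1/R + jωC
Y = (0.0250 + j0.0148) S
|Y| = 0.0290 S → |Z| = 1/|Y| = 34.4 Ω, ∠Z = −∠Y = -30.6°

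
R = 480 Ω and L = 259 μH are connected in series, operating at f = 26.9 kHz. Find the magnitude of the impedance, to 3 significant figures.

ω = 2πf = 169000 rad/s
X_L = ωL = 43.8 Ω
Z = 480 + j43.8 Ω
|Z| = √(480² + 43.8²) = 482 Ω

482 Ω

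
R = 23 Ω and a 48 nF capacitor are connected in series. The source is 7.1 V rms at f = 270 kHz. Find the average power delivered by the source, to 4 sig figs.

1.706 W

ω = 2πf = 1.696e+06 rad/s
X_C = 1/(ωC) = 12.28 Ω
Z = 23.00 − j12.28 Ω
|Z| = √(23.00² + 12.28²) = 26.07 Ω
∠Z = arctan(-12.28/23.00) = -28.10°
I = V/|Z| = 272.3 mA
P = VI cos φ = 7.1 × 0.2723 × cos(-28.10°) = 1.706 W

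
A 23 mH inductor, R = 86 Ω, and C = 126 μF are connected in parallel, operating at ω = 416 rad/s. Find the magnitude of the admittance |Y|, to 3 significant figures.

53.4 mS

X_L = ωL = 9.57 Ω
X_C = 1/(ωC) = 19.1 Ω
Parallel: admittances add. Y = 1/R + 1/(jωL) + jωC
Y = (0.0116 − j0.0521) S
|Y| = 0.0534 S → |Z| = 1/|Y| = 18.7 Ω, ∠Z = −∠Y = 77.4°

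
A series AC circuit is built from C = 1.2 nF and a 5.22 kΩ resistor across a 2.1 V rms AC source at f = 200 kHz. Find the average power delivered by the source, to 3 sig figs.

ω = 2πf = 1.257e+06 rad/s
X_C = 1/(ωC) = 663 Ω
Z = 5220 − j663 Ω
|Z| = √(5220² + 663²) = 5260 Ω
∠Z = arctan(-663/5220) = -7.24°
I = V/|Z| = 399 μA
P = VI cos φ = 2.1 × 0.000399 × cos(-7.24°) = 831 μW

831 μW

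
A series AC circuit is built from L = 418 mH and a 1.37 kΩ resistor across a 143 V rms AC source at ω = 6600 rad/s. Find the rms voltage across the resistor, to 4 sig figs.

63.60 V

X_L = ωL = 2759 Ω
Z = 1370 + j2759 Ω
|Z| = √(1370² + 2759²) = 3080 Ω
I = V/|Z| = 46.42 mA
V_R = I·|Z_R| = 0.04642 × 1370 = 63.60 V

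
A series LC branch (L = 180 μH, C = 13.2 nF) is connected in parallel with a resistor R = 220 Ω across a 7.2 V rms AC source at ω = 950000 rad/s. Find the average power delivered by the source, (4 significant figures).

X_L = ωL = 171.0 Ω
X_C = 1/(ωC) = 79.74 Ω
Branch 1: Z₁ = R = 220.0 Ω
Branch 2 (series LC): Z₂ = j(X_L − X_C) = j91.26 Ω
Parallel: Z = Z₁Z₂/(Z₁+Z₂), |Z| = 84.29 Ω, ∠Z = 67.47°
I = V/|Z| = 85.42 mA
P = VI cos φ = 7.2 × 0.08542 × cos(67.47°) = 235.6 mW

235.6 mW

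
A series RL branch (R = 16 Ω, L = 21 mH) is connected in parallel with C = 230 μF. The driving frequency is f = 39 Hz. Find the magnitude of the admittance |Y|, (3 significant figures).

68.3 mS

ω = 2πf = 245.0 rad/s
X_L = ωL = 5.15 Ω
X_C = 1/(ωC) = 17.7 Ω
Branch 1 (R+jX_L): Z₁ = 16.0 + j5.15 Ω, |Z₁| = 16.8 Ω
Branch 2 (−jX_C): Z₂ = −j17.7 Ω
Parallel: Z = Z₁Z₂/(Z₁+Z₂), |Z| = 14.6 Ω, ∠Z = -34.0°
|Y| = 1/|Z| = 68.3 mS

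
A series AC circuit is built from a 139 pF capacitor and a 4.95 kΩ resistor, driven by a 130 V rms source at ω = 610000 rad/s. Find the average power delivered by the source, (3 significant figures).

X_C = 1/(ωC) = 11800 Ω
Z = 4950 − j11800 Ω
|Z| = √(4950² + 11800²) = 12800 Ω
∠Z = arctan(-11800/4950) = -67.2°
I = V/|Z| = 10.2 mA
P = VI cos φ = 130 × 0.0102 × cos(-67.2°) = 511 mW

511 mW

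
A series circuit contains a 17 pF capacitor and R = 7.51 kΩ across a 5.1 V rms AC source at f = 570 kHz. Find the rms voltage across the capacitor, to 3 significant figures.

4.64 V

ω = 2πf = 3.581e+06 rad/s
X_C = 1/(ωC) = 16400 Ω
Z = 7510 − j16400 Ω
|Z| = √(7510² + 16400²) = 18100 Ω
I = V/|Z| = 282 μA
V_C = I·|Z_C| = 0.000282 × 16400 = 4.64 V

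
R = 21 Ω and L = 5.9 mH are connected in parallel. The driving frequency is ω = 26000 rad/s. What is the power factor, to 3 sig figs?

X_L = ωL = 153 Ω
Parallel: admittances add. Y = 1/R + 1/(jωL)
Y = (0.0476 − j0.00652) S
|Y| = 0.0481 S → |Z| = 1/|Y| = 20.8 Ω, ∠Z = −∠Y = 7.80°
cos φ = cos(7.80°) = 0.991

0.991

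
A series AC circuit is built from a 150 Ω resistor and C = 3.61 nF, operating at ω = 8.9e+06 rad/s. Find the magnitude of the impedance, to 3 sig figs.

153 Ω

X_C = 1/(ωC) = 31.1 Ω
Z = 150 − j31.1 Ω
|Z| = √(150² + 31.1²) = 153 Ω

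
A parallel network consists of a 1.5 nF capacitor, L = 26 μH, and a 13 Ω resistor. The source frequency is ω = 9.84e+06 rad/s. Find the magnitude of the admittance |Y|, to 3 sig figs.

X_L = ωL = 256 Ω
X_C = 1/(ωC) = 67.8 Ω
Parallel: admittances add. Y = 1/R + 1/(jωL) + jωC
Y = (0.0769 + j0.0109) S
|Y| = 0.0777 S → |Z| = 1/|Y| = 12.9 Ω, ∠Z = −∠Y = -8.03°

77.7 mS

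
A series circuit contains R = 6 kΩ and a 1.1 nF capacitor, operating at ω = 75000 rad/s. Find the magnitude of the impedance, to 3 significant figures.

13500 Ω

X_C = 1/(ωC) = 12100 Ω
Z = 6000 − j12100 Ω
|Z| = √(6000² + 12100²) = 13500 Ω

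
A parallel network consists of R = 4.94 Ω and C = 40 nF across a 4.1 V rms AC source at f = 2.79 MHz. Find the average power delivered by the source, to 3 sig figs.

ω = 2πf = 1.753e+07 rad/s
X_C = 1/(ωC) = 1.43 Ω
Parallel: admittances add. Y = 1/R + jωC
Y = (0.202 + j0.701) S
|Y| = 0.730 S → |Z| = 1/|Y| = 1.37 Ω, ∠Z = −∠Y = -73.9°
I = V/|Z| = 2.99 A
P = VI cos φ = 4.1 × 2.99 × cos(-73.9°) = 3.40 W

3.40 W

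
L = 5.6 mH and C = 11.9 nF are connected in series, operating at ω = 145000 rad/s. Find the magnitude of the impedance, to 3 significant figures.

X_L = ωL = 812 Ω
X_C = 1/(ωC) = 580 Ω
Net reactance X = X_L − X_C = 232 Ω
Z = j232 Ω
|Z| = √(0² + 232²) = 232 Ω

232 Ω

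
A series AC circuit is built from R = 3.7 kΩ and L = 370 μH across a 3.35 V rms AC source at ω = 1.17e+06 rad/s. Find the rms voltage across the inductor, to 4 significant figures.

X_L = ωL = 432.9 Ω
Z = 3700 + j432.9 Ω
|Z| = √(3700² + 432.9²) = 3725 Ω
I = V/|Z| = 899.3 μA
V_L = I·|Z_L| = 0.0008993 × 432.9 = 0.3893 V

0.3893 V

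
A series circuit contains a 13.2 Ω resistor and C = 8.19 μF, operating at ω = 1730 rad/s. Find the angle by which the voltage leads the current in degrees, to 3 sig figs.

X_C = 1/(ωC) = 70.6 Ω
Z = 13.2 − j70.6 Ω
|Z| = √(13.2² + 70.6²) = 71.8 Ω
∠Z = arctan(-70.6/13.2) = -79.4°

-79.4°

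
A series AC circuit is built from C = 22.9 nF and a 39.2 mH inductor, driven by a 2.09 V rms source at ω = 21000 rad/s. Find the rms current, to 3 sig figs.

X_L = ωL = 823 Ω
X_C = 1/(ωC) = 2080 Ω
Net reactance X = X_L − X_C = -1260 Ω
Z = − j1260 Ω
|Z| = √(0² + 1260²) = 1260 Ω
I = V/|Z| = 2.09/1260 = 1.66 mA

1.66 mA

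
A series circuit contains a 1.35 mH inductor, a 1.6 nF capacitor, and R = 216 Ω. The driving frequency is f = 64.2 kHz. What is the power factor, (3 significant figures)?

0.210

ω = 2πf = 403400 rad/s
X_L = ωL = 545 Ω
X_C = 1/(ωC) = 1550 Ω
Net reactance X = X_L − X_C = -1000 Ω
Z = 216 − j1000 Ω
|Z| = √(216² + 1000²) = 1030 Ω
∠Z = arctan(-1000/216) = -77.9°
cos φ = cos(-77.9°) = 0.210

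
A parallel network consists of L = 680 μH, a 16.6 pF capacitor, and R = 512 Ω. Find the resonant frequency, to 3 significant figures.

1.50 MHz

ω₀ = 1/√(LC) = 1/√(0.00068 × 1.66e-11) = 9.412e+06 rad/s
f₀ = ω₀/(2π) = 1.50 MHz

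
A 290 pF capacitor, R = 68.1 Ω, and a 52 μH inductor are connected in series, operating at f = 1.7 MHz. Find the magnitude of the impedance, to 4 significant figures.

242.4 Ω

ω = 2πf = 1.068e+07 rad/s
X_L = ωL = 555.4 Ω
X_C = 1/(ωC) = 322.8 Ω
Net reactance X = X_L − X_C = 232.6 Ω
Z = 68.10 + j232.6 Ω
|Z| = √(68.10² + 232.6²) = 242.4 Ω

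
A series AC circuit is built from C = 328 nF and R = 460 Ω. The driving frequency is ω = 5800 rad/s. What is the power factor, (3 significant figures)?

0.659

X_C = 1/(ωC) = 526 Ω
Z = 460 − j526 Ω
|Z| = √(460² + 526²) = 699 Ω
∠Z = arctan(-526/460) = -48.8°
cos φ = cos(-48.8°) = 0.659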